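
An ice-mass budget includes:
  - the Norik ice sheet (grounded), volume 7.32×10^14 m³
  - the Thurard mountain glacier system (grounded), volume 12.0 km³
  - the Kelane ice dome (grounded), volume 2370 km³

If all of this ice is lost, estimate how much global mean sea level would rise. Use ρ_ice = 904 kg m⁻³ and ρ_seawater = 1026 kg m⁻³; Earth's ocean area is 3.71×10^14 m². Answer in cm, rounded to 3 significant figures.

Norik: 7.32×10^14 m³ × (904/1026) = 6.450×10^14 m³ of water.
Thurard: 12.0 km³ × (904/1026) = 10.57 km³ of water.
Kelane: 2370 km³ × (904/1026) = 2088 km³ of water.
Total added water ≈ 6.471×10^14 m³ over 3.71×10^14 m² → Δh = 1.74 m = 174 cm.

≈ 174 cm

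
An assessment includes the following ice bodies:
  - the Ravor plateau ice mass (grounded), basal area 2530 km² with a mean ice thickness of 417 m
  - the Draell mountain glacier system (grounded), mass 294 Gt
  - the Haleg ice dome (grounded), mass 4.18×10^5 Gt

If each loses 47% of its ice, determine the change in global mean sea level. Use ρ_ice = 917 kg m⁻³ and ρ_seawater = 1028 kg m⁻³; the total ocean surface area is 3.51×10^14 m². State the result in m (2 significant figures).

≈ 0.55 m

Ravor: ice volume = 2530 km² × 417 m = 1055 km³; 0.47 × 1055 × (917/1028) = 442.3 km³ of water.
Draell: 0.47 × 294 Gt = 1.382×10^14 kg; dividing by ρ_w = 1028 kg m⁻³ gives 1.344×10^11 m³ of water.
Haleg: 0.47 × 4.18×10^5 Gt = 1.965×10^17 kg; dividing by ρ_w = 1028 kg m⁻³ gives 1.911×10^14 m³ of water.
Total added water ≈ 1.917×10^14 m³ over 3.51×10^14 m² → Δh = 0.546 m.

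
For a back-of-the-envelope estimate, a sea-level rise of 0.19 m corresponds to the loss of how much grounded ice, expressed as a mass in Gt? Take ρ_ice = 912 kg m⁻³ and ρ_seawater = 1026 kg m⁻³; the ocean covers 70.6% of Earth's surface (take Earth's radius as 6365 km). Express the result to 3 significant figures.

≈ 7.01×10^4 Gt

Required water volume = Δh × A = 0.19 m × 3.59×10^14 m² = 6.829×10^13 m³.
ρ_w = 1026 kg m⁻³, so the mass of water = 6.829×10^13 m³ × 1026 kg m⁻³ = 7.007×10^16 kg = 7.01×10^4 Gt (and the same mass of ice, by conservation).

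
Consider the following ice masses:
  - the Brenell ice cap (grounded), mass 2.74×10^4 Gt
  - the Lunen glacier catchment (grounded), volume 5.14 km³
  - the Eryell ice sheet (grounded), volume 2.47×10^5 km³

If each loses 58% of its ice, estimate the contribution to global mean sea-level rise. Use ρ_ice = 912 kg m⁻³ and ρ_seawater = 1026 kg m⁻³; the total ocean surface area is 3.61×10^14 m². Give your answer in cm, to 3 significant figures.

≈ 39.6 cm

Brenell: 0.58 × 2.74×10^4 Gt = 1.589×10^16 kg; dividing by ρ_w = 1026 kg m⁻³ gives 1.549×10^13 m³ of water.
Lunen: 0.58 × 5.14 km³ × (912/1026) = 2.650 km³ of water.
Eryell: 0.58 × 2.47×10^5 km³ × (912/1026) = 1.273×10^5 km³ of water.
Total added water ≈ 1.428×10^14 m³ over 3.61×10^14 m² → Δh = 0.396 m = 39.6 cm.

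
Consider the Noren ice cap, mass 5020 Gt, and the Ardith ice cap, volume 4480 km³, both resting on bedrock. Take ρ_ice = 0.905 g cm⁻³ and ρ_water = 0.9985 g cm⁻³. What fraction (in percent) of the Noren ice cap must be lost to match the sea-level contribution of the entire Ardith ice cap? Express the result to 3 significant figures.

Equal sea-level rise means equal mass of meltwater, i.e. equal mass of ice lost.
Ice mass of Ardith: 4.054×10^15 kg; ice mass of Noren: 5.020×10^15 kg.
Fraction required = 4.054×10^15 / 5.020×10^15 = 0.808 → 80.8 %.

≈ 80.8 %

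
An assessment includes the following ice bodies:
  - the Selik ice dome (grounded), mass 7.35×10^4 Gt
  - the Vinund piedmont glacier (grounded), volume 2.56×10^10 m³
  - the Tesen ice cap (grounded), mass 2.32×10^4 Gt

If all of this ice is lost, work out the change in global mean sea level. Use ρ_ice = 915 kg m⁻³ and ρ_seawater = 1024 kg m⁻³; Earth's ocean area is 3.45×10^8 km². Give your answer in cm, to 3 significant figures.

≈ 27.4 cm

Selik: 7.35×10^4 Gt = 7.350×10^16 kg; dividing by ρ_w = 1024 kg m⁻³ gives 7.178×10^13 m³ of water.
Vinund: 2.56×10^10 m³ × (915/1024) = 2.288×10^10 m³ of water.
Tesen: 2.32×10^4 Gt = 2.320×10^16 kg; dividing by ρ_w = 1024 kg m⁻³ gives 2.266×10^13 m³ of water.
Total added water ≈ 9.446×10^13 m³ over 3.45×10^14 m² → Δh = 0.274 m = 27.4 cm.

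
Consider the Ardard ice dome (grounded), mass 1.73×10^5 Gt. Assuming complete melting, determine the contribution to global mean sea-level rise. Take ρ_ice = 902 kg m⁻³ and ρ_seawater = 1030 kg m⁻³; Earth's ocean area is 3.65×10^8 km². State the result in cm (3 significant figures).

Ardard: 1.73×10^5 Gt = 1.730×10^17 kg; dividing by ρ_w = 1030 kg m⁻³ gives 1.680×10^14 m³ of water.
Spread over 3.65×10^14 m² of ocean, Δh = 1.680×10^14 / 3.65×10^14 = 0.460 m = 46.0 cm.

≈ 46.0 cm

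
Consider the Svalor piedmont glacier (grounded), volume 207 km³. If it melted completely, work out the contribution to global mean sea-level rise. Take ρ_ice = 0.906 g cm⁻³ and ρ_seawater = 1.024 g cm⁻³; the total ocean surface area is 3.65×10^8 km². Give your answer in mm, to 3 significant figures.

≈ 0.502 mm

Svalor: 207 km³ × (906/1024) = 183.1 km³ of water.
Spread over 3.65×10^14 m² of ocean, Δh = 1.831×10^11 / 3.65×10^14 = 5.02×10^-4 m = 0.502 mm.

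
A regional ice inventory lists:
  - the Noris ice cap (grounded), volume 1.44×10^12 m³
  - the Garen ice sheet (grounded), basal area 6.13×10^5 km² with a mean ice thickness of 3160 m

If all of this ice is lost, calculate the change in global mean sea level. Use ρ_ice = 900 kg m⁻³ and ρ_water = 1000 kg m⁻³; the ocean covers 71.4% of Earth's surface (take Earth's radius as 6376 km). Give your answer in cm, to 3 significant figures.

Noris: 1.44×10^12 m³ × (900/1000) = 1.296×10^12 m³ of water.
Garen: ice volume = 6.13×10^5 km² × 3160 m = 1.937×10^6 km³; 1.937×10^6 × (900/1000) = 1.743×10^6 km³ of water.
Total added water ≈ 1.745×10^15 m³ over 3.65×10^14 m² → Δh = 4.78 m = 478 cm.

≈ 478 cm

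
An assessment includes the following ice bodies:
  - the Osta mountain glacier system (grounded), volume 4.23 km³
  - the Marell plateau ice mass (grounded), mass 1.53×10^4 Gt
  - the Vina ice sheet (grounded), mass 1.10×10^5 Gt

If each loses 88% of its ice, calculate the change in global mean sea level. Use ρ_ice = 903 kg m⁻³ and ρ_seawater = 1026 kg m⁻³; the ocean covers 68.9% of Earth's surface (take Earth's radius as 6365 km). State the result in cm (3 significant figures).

Osta: 0.88 × 4.23 km³ × (903/1026) = 3.276 km³ of water.
Marell: 0.88 × 1.53×10^4 Gt = 1.346×10^16 kg; dividing by ρ_w = 1026 kg m⁻³ gives 1.312×10^13 m³ of water.
Vina: 0.88 × 1.10×10^5 Gt = 9.680×10^16 kg; dividing by ρ_w = 1026 kg m⁻³ gives 9.435×10^13 m³ of water.
Total added water ≈ 1.075×10^14 m³ over 3.51×10^14 m² → Δh = 0.306 m = 30.6 cm.

≈ 30.6 cm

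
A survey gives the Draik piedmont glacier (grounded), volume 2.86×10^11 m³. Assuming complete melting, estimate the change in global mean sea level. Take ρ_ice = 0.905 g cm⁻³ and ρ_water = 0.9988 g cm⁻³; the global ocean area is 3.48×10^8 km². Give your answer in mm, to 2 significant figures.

≈ 0.74 mm

Draik: 2.86×10^11 m³ × (905/998.8) = 2.591×10^11 m³ of water.
Spread over 3.48×10^14 m² of ocean, Δh = 2.591×10^11 / 3.48×10^14 = 7.45×10^-4 m = 0.74 mm.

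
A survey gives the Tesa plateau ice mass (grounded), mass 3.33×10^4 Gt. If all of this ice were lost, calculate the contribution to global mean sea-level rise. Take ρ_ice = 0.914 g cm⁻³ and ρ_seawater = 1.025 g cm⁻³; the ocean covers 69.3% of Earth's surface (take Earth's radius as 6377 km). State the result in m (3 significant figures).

≈ 0.0917 m

Tesa: 3.33×10^4 Gt = 3.330×10^16 kg; dividing by ρ_w = 1.025 g cm⁻³ = 1025 kg m⁻³ gives 3.249×10^13 m³ of water.
Spread over 3.54×10^14 m² of ocean, Δh = 3.249×10^13 / 3.54×10^14 = 0.0917 m.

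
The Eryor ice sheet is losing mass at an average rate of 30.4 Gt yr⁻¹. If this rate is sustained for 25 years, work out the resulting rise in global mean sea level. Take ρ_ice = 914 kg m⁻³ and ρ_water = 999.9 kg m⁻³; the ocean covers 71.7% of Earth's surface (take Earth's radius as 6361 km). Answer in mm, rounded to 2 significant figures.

≈ 2.1 mm

Total mass lost = 30.4 Gt/yr × 25 yr = 760.0 Gt = 7.600×10^14 kg.
ρ_w = 999.9 kg m⁻³, so water volume = 7.600×10^14 / 999.9 = 7.601×10^11 m³.
Δh = 7.601×10^11 / 3.65×10^14 = 2.08×10^-3 m = 2.1 mm.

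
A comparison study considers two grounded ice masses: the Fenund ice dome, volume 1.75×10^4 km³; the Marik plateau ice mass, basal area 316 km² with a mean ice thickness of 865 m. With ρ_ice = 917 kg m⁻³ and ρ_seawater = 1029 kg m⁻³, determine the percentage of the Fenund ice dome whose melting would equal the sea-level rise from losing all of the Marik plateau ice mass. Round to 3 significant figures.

≈ 1.56 %

Equal sea-level rise means equal mass of meltwater, i.e. equal mass of ice lost.
Ice mass of Marik: 2.507×10^14 kg; ice mass of Fenund: 1.605×10^16 kg.
Fraction required = 2.507×10^14 / 1.605×10^16 = 0.0156 → 1.56 %.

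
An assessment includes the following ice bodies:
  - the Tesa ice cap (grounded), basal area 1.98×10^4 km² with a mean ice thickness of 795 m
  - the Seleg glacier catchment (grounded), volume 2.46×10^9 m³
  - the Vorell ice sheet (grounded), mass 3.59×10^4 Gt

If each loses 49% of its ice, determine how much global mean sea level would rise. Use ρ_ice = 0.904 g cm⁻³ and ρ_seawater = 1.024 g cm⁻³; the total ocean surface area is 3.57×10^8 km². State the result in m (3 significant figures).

Tesa: ice volume = 1.98×10^4 km² × 795 m = 1.574×10^4 km³; 0.49 × 1.574×10^4 × (904/1024) = 6809 km³ of water.
Seleg: 0.49 × 2.46×10^9 m³ × (904/1024) = 1.064×10^9 m³ of water.
Vorell: 0.49 × 3.59×10^4 Gt = 1.759×10^16 kg; dividing by ρ_w = 1.024 g cm⁻³ = 1024 kg m⁻³ gives 1.718×10^13 m³ of water.
Total added water ≈ 2.399×10^13 m³ over 3.57×10^14 m² → Δh = 0.0672 m.

≈ 0.0672 m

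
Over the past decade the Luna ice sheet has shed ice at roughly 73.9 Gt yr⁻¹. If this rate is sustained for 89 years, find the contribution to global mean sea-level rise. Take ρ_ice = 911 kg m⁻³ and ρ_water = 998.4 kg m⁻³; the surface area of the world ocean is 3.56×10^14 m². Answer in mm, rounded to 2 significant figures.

Total mass lost = 73.9 Gt/yr × 89 yr = 6577 Gt = 6.577×10^15 kg.
ρ_w = 998.4 kg m⁻³, so water volume = 6.577×10^15 / 998.4 = 6.588×10^12 m³.
Δh = 6.588×10^12 / 3.56×10^14 = 0.0185 m = 19 mm.

≈ 19 mm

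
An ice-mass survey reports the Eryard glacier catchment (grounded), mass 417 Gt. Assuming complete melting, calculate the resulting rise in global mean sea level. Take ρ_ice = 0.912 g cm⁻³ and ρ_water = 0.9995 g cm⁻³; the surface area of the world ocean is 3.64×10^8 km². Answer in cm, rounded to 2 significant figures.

≈ 0.11 cm

Eryard: 417 Gt = 4.170×10^14 kg; dividing by ρ_w = 0.9995 g cm⁻³ = 999.5 kg m⁻³ gives 4.172×10^11 m³ of water.
Spread over 3.64×10^14 m² of ocean, Δh = 4.172×10^11 / 3.64×10^14 = 1.15×10^-3 m = 0.11 cm.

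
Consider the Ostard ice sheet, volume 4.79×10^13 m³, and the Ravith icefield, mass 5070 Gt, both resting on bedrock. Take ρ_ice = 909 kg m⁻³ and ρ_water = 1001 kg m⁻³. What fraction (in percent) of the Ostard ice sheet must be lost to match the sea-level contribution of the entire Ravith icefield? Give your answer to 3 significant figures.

Equal sea-level rise means equal mass of meltwater, i.e. equal mass of ice lost.
Ice mass of Ravith: 5.070×10^15 kg; ice mass of Ostard: 4.354×10^16 kg.
Fraction required = 5.070×10^15 / 4.354×10^16 = 0.116 → 11.6 %.

≈ 11.6 %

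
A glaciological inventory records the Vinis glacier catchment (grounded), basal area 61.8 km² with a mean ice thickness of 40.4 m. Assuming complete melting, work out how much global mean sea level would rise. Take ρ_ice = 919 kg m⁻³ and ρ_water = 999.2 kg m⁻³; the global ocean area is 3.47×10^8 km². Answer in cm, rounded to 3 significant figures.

Vinis: ice volume = 61.8 km² × 40.4 m = 2.497 km³; 2.497 × (919/999.2) = 2.296 km³ of water.
Spread over 3.47×10^14 m² of ocean, Δh = 2.296×10^9 / 3.47×10^14 = 6.62×10^-6 m = 6.62×10^-4 cm.

≈ 6.62×10^-4 cm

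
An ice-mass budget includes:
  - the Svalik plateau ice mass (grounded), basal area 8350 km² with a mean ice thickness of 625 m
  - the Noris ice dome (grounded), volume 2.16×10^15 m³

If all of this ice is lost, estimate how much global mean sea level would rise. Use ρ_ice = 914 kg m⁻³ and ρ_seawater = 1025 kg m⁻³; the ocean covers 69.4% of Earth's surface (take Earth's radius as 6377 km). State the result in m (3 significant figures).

≈ 5.44 m

Svalik: ice volume = 8350 km² × 625 m = 5219 km³; 5219 × (914/1025) = 4654 km³ of water.
Noris: 2.16×10^15 m³ × (914/1025) = 1.926×10^15 m³ of water.
Total added water ≈ 1.931×10^15 m³ over 3.55×10^14 m² → Δh = 5.44 m.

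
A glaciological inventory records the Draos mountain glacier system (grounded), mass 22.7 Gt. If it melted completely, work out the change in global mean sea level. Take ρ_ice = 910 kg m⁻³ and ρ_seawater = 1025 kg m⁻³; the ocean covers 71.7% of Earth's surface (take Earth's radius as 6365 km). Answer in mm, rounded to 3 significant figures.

≈ 0.0607 mm

Draos: 22.7 Gt = 2.270×10^13 kg; dividing by ρ_w = 1025 kg m⁻³ gives 2.215×10^10 m³ of water.
Spread over 3.65×10^14 m² of ocean, Δh = 2.215×10^10 / 3.65×10^14 = 6.07×10^-5 m = 0.0607 mm.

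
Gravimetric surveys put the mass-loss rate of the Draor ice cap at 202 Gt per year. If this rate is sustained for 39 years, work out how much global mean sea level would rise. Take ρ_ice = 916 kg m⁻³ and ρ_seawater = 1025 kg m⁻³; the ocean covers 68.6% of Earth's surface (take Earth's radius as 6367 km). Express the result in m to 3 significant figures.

≈ 0.0220 m

Total mass lost = 202 Gt/yr × 39 yr = 7878 Gt = 7.878×10^15 kg.
ρ_w = 1025 kg m⁻³, so water volume = 7.878×10^15 / 1025 = 7.686×10^12 m³.
Δh = 7.686×10^12 / 3.49×10^14 = 0.0220 m.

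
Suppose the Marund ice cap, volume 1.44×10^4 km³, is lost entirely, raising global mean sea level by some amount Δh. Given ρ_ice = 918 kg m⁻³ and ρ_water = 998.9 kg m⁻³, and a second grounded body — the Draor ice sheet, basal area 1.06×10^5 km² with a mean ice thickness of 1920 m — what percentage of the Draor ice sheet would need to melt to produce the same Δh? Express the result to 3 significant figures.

≈ 7.08 %

Equal sea-level rise means equal mass of meltwater, i.e. equal mass of ice lost.
Ice mass of Marund: 1.322×10^16 kg; ice mass of Draor: 1.868×10^17 kg.
Fraction required = 1.322×10^16 / 1.868×10^17 = 0.0708 → 7.08 %.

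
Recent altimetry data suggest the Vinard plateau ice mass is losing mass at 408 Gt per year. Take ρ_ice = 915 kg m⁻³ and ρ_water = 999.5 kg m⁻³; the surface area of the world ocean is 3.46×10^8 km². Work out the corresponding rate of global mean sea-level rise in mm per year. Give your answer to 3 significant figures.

≈ 1.18 mm/yr

ρ_w = 999.5 kg m⁻³. Annual water volume added = 408 Gt / ρ_w = 4.080×10^14 kg / 999.5 kg m⁻³ = 4.082×10^11 m³.
Δh per year = 4.082×10^11 / 3.46×10^14 = 1.18×10^-3 m = 1.18 mm.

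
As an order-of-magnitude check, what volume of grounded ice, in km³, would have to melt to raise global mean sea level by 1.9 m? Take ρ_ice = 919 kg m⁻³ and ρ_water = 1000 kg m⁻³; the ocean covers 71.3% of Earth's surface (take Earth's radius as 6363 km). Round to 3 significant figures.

Required water volume = Δh × A = 1.9 m × 3.63×10^14 m² = 6.893×10^14 m³ = 6.893×10^5 km³.
Ice volume = water volume × ρ_w/ρ_ice = 6.893×10^5 × 1000/919 = 7.50×10^5 km³.

≈ 7.50×10^5 km³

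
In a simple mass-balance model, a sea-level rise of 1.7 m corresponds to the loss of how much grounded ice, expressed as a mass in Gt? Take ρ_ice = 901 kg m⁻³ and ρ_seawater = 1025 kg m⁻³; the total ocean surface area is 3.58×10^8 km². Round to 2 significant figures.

≈ 6.2×10^5 Gt

Required water volume = Δh × A = 1.7 m × 3.58×10^14 m² = 6.086×10^14 m³.
ρ_w = 1025 kg m⁻³, so the mass of water = 6.086×10^14 m³ × 1025 kg m⁻³ = 6.238×10^17 kg = 6.2×10^5 Gt (and the same mass of ice, by conservation).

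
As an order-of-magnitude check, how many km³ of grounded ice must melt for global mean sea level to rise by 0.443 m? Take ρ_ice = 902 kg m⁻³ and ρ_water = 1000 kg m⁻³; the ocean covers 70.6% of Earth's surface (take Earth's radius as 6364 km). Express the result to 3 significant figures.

Required water volume = Δh × A = 0.443 m × 3.59×10^14 m² = 1.592×10^14 m³ = 1.592×10^5 km³.
Ice volume = water volume × ρ_w/ρ_ice = 1.592×10^5 × 1000/902 = 1.76×10^5 km³.

≈ 1.76×10^5 km³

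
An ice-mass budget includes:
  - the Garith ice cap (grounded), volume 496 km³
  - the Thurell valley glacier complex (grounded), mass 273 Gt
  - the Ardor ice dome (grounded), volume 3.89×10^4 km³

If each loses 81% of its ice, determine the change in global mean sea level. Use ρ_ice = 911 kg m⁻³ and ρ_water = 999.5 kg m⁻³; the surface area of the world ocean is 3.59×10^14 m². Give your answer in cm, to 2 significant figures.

Garith: 0.81 × 496 km³ × (911/999.5) = 366.2 km³ of water.
Thurell: 0.81 × 273 Gt = 2.211×10^14 kg; dividing by ρ_w = 999.5 kg m⁻³ gives 2.212×10^11 m³ of water.
Ardor: 0.81 × 3.89×10^4 km³ × (911/999.5) = 2.872×10^4 km³ of water.
Total added water ≈ 2.931×10^13 m³ over 3.59×10^14 m² → Δh = 0.0816 m = 8.2 cm.

≈ 8.2 cm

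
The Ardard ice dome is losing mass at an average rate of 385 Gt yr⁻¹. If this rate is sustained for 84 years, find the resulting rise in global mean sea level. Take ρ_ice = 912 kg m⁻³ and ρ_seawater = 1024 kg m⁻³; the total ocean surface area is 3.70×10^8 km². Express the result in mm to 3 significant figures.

≈ 85.4 mm

Total mass lost = 385 Gt/yr × 84 yr = 3.234×10^4 Gt = 3.234×10^16 kg.
ρ_w = 1024 kg m⁻³, so water volume = 3.234×10^16 / 1024 = 3.158×10^13 m³.
Δh = 3.158×10^13 / 3.70×10^14 = 0.0854 m = 85.4 mm.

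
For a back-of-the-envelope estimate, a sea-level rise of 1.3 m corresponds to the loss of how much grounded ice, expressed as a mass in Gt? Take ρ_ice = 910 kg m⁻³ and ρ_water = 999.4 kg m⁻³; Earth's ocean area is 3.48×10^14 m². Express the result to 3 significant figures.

Required water volume = Δh × A = 1.3 m × 3.48×10^14 m² = 4.524×10^14 m³.
ρ_w = 999.4 kg m⁻³, so the mass of water = 4.524×10^14 m³ × 999.4 kg m⁻³ = 4.521×10^17 kg = 4.52×10^5 Gt (and the same mass of ice, by conservation).

≈ 4.52×10^5 Gt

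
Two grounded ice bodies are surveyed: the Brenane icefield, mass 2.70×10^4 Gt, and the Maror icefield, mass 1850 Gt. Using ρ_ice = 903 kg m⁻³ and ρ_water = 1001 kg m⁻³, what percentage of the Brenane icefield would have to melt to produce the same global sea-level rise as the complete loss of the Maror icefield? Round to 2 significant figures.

Equal sea-level rise means equal mass of meltwater, i.e. equal mass of ice lost.
Ice mass of Maror: 1.850×10^15 kg; ice mass of Brenane: 2.700×10^16 kg.
Fraction required = 1.850×10^15 / 2.700×10^16 = 0.0685 → 6.9 %.

≈ 6.9 %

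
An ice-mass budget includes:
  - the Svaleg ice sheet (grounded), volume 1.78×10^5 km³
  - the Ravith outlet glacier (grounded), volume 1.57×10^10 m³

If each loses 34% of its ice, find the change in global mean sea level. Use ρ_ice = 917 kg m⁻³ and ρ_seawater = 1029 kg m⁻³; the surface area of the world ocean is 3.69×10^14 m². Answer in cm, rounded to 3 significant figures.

≈ 14.6 cm

Svaleg: 0.34 × 1.78×10^5 km³ × (917/1029) = 5.393×10^4 km³ of water.
Ravith: 0.34 × 1.57×10^10 m³ × (917/1029) = 4.757×10^9 m³ of water.
Total added water ≈ 5.394×10^13 m³ over 3.69×10^14 m² → Δh = 0.146 m = 14.6 cm.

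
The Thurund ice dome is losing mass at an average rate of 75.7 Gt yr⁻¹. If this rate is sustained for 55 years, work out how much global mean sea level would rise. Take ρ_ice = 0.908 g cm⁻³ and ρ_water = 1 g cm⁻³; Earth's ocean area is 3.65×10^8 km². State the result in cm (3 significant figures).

Total mass lost = 75.7 Gt/yr × 55 yr = 4164 Gt = 4.164×10^15 kg.
ρ_w = 1 g cm⁻³ = 1000 kg m⁻³, so water volume = 4.164×10^15 / 1000 = 4.164×10^12 m³.
Δh = 4.164×10^12 / 3.65×10^14 = 0.0114 m = 1.14 cm.

≈ 1.14 cm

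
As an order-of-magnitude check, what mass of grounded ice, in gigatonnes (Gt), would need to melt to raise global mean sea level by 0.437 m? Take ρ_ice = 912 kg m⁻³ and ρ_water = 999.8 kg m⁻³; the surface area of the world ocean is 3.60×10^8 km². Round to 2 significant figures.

≈ 1.6×10^5 Gt

Required water volume = Δh × A = 0.437 m × 3.60×10^14 m² = 1.573×10^14 m³.
ρ_w = 999.8 kg m⁻³, so the mass of water = 1.573×10^14 m³ × 999.8 kg m⁻³ = 1.573×10^17 kg = 1.6×10^5 Gt (and the same mass of ice, by conservation).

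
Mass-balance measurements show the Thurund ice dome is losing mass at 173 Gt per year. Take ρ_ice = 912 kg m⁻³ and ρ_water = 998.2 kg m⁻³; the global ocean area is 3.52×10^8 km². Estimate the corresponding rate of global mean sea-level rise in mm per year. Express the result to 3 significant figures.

≈ 0.492 mm/yr

ρ_w = 998.2 kg m⁻³. Annual water volume added = 173 Gt / ρ_w = 1.730×10^14 kg / 998.2 kg m⁻³ = 1.733×10^11 m³.
Δh per year = 1.733×10^11 / 3.52×10^14 = 4.92×10^-4 m = 0.492 mm.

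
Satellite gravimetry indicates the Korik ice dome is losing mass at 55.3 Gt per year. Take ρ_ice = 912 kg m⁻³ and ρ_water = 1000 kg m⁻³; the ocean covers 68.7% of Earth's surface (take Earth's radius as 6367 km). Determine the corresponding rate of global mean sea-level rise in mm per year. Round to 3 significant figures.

ρ_w = 1000 kg m⁻³. Annual water volume added = 55.3 Gt / ρ_w = 5.530×10^13 kg / 1000 kg m⁻³ = 5.530×10^10 m³.
Δh per year = 5.530×10^10 / 3.50×10^14 = 1.58×10^-4 m = 0.158 mm.

≈ 0.158 mm/yr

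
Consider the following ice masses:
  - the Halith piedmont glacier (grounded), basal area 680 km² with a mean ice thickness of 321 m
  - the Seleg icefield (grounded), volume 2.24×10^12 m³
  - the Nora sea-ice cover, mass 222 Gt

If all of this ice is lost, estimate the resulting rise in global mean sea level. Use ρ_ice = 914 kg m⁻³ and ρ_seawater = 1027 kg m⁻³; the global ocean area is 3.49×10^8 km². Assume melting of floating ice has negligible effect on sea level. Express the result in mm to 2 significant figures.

Halith: ice volume = 680 km² × 321 m = 218.3 km³; 218.3 × (914/1027) = 194.3 km³ of water.
Seleg: 2.24×10^12 m³ × (914/1027) = 1.994×10^12 m³ of water.
The Nora sea-ice cover is floating and already displaces its own weight of water, so its melt adds essentially nothing to sea level.
Total added water ≈ 2.188×10^12 m³ over 3.49×10^14 m² → Δh = 6.27×10^-3 m = 6.3 mm.

≈ 6.3 mm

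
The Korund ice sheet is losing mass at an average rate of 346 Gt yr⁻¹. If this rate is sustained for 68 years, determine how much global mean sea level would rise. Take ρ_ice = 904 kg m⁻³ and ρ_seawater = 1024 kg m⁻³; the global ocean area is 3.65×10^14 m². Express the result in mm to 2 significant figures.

Total mass lost = 346 Gt/yr × 68 yr = 2.353×10^4 Gt = 2.353×10^16 kg.
ρ_w = 1024 kg m⁻³, so water volume = 2.353×10^16 / 1024 = 2.298×10^13 m³.
Δh = 2.298×10^13 / 3.65×10^14 = 0.0629 m = 63 mm.

≈ 63 mm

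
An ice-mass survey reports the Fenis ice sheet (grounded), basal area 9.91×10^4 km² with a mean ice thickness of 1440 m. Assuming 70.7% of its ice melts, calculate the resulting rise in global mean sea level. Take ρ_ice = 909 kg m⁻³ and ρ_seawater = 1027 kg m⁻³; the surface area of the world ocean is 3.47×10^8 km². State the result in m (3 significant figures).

≈ 0.257 m

Fenis: ice volume = 9.91×10^4 km² × 1440 m = 1.427×10^5 km³; 0.707 × 1.427×10^5 × (909/1027) = 8.930×10^4 km³ of water.
Spread over 3.47×10^14 m² of ocean, Δh = 8.930×10^13 / 3.47×10^14 = 0.257 m.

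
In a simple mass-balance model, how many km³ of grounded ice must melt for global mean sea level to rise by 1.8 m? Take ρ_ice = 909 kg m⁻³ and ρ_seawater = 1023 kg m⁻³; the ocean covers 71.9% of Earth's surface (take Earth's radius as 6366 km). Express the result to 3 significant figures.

Required water volume = Δh × A = 1.8 m × 3.66×10^14 m² = 6.591×10^14 m³ = 6.591×10^5 km³.
Ice volume = water volume × ρ_w/ρ_ice = 6.591×10^5 × 1023/909 = 7.42×10^5 km³.

≈ 7.42×10^5 km³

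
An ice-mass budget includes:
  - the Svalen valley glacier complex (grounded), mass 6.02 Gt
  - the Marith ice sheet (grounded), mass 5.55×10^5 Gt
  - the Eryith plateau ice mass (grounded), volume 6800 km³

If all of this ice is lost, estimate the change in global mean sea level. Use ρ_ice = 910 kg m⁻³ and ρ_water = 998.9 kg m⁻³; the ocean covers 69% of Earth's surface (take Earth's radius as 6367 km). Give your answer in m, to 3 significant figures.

≈ 1.60 m

Svalen: 6.02 Gt = 6.020×10^12 kg; dividing by ρ_w = 998.9 kg m⁻³ gives 6.027×10^9 m³ of water.
Marith: 5.55×10^5 Gt = 5.550×10^17 kg; dividing by ρ_w = 998.9 kg m⁻³ gives 5.556×10^14 m³ of water.
Eryith: 6800 km³ × (910/998.9) = 6195 km³ of water.
Total added water ≈ 5.618×10^14 m³ over 3.52×10^14 m² → Δh = 1.60 m.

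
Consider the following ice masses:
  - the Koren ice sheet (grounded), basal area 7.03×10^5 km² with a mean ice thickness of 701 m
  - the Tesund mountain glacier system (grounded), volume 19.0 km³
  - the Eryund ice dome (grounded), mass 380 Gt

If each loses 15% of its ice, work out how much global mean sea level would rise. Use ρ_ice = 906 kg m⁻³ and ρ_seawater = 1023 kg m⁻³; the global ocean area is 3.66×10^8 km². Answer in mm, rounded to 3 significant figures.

≈ 179 mm

Koren: ice volume = 7.03×10^5 km² × 701 m = 4.928×10^5 km³; 0.15 × 4.928×10^5 × (906/1023) = 6.547×10^4 km³ of water.
Tesund: 0.15 × 19.0 km³ × (906/1023) = 2.524 km³ of water.
Eryund: 0.15 × 380 Gt = 5.700×10^13 kg; dividing by ρ_w = 1023 kg m⁻³ gives 5.572×10^10 m³ of water.
Total added water ≈ 6.552×10^13 m³ over 3.66×10^14 m² → Δh = 0.179 m = 179 mm.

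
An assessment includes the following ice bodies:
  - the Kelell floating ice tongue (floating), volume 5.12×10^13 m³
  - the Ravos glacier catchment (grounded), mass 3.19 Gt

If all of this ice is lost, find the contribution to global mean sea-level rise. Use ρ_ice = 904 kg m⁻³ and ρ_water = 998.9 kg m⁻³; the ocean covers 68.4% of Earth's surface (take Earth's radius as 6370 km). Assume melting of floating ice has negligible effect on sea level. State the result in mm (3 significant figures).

≈ 9.16×10^-3 mm

The Kelell floating ice tongue is floating and already displaces its own weight of water, so its melt adds essentially nothing to sea level.
Ravos: 3.19 Gt = 3.190×10^12 kg; dividing by ρ_w = 998.9 kg m⁻³ gives 3.194×10^9 m³ of water.
Total added water ≈ 3.194×10^9 m³ over 3.49×10^14 m² → Δh = 9.16×10^-6 m = 9.16×10^-3 mm.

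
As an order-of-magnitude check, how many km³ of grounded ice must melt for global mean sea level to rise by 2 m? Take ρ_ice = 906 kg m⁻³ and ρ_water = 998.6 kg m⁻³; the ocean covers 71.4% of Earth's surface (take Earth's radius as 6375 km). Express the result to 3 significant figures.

Required water volume = Δh × A = 2 m × 3.65×10^14 m² = 7.293×10^14 m³ = 7.293×10^5 km³.
Ice volume = water volume × ρ_w/ρ_ice = 7.293×10^5 × 998.6/906 = 8.04×10^5 km³.

≈ 8.04×10^5 km³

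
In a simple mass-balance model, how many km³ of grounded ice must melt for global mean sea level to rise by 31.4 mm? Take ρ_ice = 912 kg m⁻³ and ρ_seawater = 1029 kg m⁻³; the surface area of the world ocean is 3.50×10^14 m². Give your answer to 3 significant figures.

≈ 1.24×10^4 km³

Required water volume = Δh × A = 0.0314 m × 3.50×10^14 m² = 1.099×10^13 m³ = 1.099×10^4 km³.
Ice volume = water volume × ρ_w/ρ_ice = 1.099×10^4 × 1029/912 = 1.24×10^4 km³.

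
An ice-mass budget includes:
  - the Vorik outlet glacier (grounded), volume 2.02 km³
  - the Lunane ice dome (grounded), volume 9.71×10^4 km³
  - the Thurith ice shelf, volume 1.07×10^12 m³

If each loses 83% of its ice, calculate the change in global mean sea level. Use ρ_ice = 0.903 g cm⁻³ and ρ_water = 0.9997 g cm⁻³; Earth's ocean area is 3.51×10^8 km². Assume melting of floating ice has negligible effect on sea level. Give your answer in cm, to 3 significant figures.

Vorik: 0.83 × 2.02 km³ × (903/999.7) = 1.514 km³ of water.
Lunane: 0.83 × 9.71×10^4 km³ × (903/999.7) = 7.280×10^4 km³ of water.
The Thurith ice shelf is floating and already displaces its own weight of water, so its melt adds essentially nothing to sea level.
Total added water ≈ 7.280×10^13 m³ over 3.51×10^14 m² → Δh = 0.207 m = 20.7 cm.

≈ 20.7 cm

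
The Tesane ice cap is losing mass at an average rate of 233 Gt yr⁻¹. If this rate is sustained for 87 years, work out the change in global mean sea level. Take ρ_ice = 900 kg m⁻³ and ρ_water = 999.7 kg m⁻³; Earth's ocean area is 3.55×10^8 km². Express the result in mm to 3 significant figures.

Total mass lost = 233 Gt/yr × 87 yr = 2.027×10^4 Gt = 2.027×10^16 kg.
ρ_w = 999.7 kg m⁻³, so water volume = 2.027×10^16 / 999.7 = 2.028×10^13 m³.
Δh = 2.028×10^13 / 3.55×10^14 = 0.0571 m = 57.1 mm.

≈ 57.1 mm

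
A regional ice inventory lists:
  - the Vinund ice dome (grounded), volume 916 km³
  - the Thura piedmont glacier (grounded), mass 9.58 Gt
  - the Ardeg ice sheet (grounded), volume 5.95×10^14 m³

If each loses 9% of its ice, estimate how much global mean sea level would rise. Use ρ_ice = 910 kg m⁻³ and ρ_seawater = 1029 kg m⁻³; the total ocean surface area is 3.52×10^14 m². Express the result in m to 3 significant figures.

Vinund: 0.09 × 916 km³ × (910/1029) = 72.91 km³ of water.
Thura: 0.09 × 9.58 Gt = 8.622×10^11 kg; dividing by ρ_w = 1029 kg m⁻³ gives 8.379×10^8 m³ of water.
Ardeg: 0.09 × 5.95×10^14 m³ × (910/1029) = 4.736×10^13 m³ of water.
Total added water ≈ 4.743×10^13 m³ over 3.52×10^14 m² → Δh = 0.135 m.

≈ 0.135 m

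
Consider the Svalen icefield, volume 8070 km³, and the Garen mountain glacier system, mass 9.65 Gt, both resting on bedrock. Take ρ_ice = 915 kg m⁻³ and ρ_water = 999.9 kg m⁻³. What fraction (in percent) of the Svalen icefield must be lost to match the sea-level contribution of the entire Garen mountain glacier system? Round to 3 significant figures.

≈ 0.131 %

Equal sea-level rise means equal mass of meltwater, i.e. equal mass of ice lost.
Ice mass of Garen: 9.650×10^12 kg; ice mass of Svalen: 7.384×10^15 kg.
Fraction required = 9.650×10^12 / 7.384×10^15 = 1.31×10^-3 → 0.131 %.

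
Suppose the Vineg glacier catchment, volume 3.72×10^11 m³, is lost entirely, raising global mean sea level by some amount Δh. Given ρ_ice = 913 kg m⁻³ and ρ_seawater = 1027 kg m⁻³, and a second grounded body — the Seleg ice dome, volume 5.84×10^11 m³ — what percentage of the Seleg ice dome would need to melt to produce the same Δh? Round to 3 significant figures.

Equal sea-level rise means equal mass of meltwater, i.e. equal mass of ice lost.
Ice mass of Vineg: 3.396×10^14 kg; ice mass of Seleg: 5.332×10^14 kg.
Fraction required = 3.396×10^14 / 5.332×10^14 = 0.637 → 63.7 %.

≈ 63.7 %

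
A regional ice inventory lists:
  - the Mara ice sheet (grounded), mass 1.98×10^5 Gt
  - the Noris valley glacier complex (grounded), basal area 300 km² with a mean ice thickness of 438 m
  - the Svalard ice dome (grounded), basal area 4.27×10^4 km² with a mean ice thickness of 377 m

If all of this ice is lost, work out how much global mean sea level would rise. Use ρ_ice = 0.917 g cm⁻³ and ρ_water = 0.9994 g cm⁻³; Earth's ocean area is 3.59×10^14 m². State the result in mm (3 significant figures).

≈ 593 mm

Mara: 1.98×10^5 Gt = 1.980×10^17 kg; dividing by ρ_w = 0.9994 g cm⁻³ = 999.4 kg m⁻³ gives 1.981×10^14 m³ of water.
Noris: ice volume = 300 km² × 438 m = 131.4 km³; 131.4 × (917/999.4) = 120.6 km³ of water.
Svalard: ice volume = 4.27×10^4 km² × 377 m = 1.610×10^4 km³; 1.610×10^4 × (917/999.4) = 1.477×10^4 km³ of water.
Total added water ≈ 2.130×10^14 m³ over 3.59×10^14 m² → Δh = 0.593 m = 593 mm.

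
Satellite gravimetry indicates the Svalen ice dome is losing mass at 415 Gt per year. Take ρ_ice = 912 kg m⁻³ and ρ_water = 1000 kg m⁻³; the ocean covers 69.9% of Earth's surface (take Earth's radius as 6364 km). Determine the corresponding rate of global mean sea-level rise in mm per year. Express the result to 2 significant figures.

ρ_w = 1000 kg m⁻³. Annual water volume added = 415 Gt / ρ_w = 4.150×10^14 kg / 1000 kg m⁻³ = 4.150×10^11 m³.
Δh per year = 4.150×10^11 / 3.56×10^14 = 1.17×10^-3 m = 1.2 mm.

≈ 1.2 mm/yr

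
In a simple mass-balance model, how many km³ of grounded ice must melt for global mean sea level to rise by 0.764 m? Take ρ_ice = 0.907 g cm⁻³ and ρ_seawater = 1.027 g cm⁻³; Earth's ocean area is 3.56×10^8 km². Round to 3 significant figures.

≈ 3.08×10^5 km³

Required water volume = Δh × A = 0.764 m × 3.56×10^14 m² = 2.720×10^14 m³ = 2.720×10^5 km³.
Ice volume = water volume × ρ_w/ρ_ice = 2.720×10^5 × 1027/907 = 3.08×10^5 km³.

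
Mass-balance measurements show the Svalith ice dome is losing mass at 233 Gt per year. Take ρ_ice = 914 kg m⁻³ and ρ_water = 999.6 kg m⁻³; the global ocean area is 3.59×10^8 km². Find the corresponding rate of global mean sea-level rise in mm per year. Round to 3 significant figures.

≈ 0.649 mm/yr

ρ_w = 999.6 kg m⁻³. Annual water volume added = 233 Gt / ρ_w = 2.330×10^14 kg / 999.6 kg m⁻³ = 2.331×10^11 m³.
Δh per year = 2.331×10^11 / 3.59×10^14 = 6.49×10^-4 m = 0.649 mm.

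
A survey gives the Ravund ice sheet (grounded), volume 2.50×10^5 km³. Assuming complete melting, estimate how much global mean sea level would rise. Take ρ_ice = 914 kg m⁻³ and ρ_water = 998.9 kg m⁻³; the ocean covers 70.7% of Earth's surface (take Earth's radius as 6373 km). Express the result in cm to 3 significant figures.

Ravund: 2.50×10^5 km³ × (914/998.9) = 2.288×10^5 km³ of water.
Spread over 3.61×10^14 m² of ocean, Δh = 2.288×10^14 / 3.61×10^14 = 0.634 m = 63.4 cm.

≈ 63.4 cm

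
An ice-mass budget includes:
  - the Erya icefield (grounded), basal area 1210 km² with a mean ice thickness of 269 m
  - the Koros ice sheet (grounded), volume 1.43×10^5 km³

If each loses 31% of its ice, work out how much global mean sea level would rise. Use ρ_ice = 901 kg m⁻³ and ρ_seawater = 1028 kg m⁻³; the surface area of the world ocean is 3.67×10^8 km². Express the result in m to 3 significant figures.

≈ 0.106 m

Erya: ice volume = 1210 km² × 269 m = 325.5 km³; 0.31 × 325.5 × (901/1028) = 88.44 km³ of water.
Koros: 0.31 × 1.43×10^5 km³ × (901/1028) = 3.885×10^4 km³ of water.
Total added water ≈ 3.894×10^13 m³ over 3.67×10^14 m² → Δh = 0.106 m.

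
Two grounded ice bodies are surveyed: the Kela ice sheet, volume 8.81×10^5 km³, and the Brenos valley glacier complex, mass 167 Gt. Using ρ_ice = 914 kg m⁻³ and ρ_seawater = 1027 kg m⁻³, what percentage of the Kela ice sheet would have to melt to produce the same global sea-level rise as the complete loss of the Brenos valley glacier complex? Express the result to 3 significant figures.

Equal sea-level rise means equal mass of meltwater, i.e. equal mass of ice lost.
Ice mass of Brenos: 1.670×10^14 kg; ice mass of Kela: 8.052×10^17 kg.
Fraction required = 1.670×10^14 / 8.052×10^17 = 2.07×10^-4 → 0.0207 %.

≈ 0.0207 %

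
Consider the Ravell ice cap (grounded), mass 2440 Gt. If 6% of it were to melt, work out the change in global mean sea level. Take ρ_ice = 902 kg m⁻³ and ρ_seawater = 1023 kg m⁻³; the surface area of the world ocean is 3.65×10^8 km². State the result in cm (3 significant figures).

≈ 0.0392 cm

Ravell: 0.06 × 2440 Gt = 1.464×10^14 kg; dividing by ρ_w = 1023 kg m⁻³ gives 1.431×10^11 m³ of water.
Spread over 3.65×10^14 m² of ocean, Δh = 1.431×10^11 / 3.65×10^14 = 3.92×10^-4 m = 0.0392 cm.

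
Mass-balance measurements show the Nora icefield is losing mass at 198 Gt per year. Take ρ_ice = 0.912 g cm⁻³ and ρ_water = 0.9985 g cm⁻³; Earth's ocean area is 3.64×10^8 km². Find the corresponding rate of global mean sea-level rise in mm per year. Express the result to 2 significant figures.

≈ 0.54 mm/yr

ρ_w = 0.9985 g cm⁻³ = 998.5 kg m⁻³. Annual water volume added = 198 Gt / ρ_w = 1.980×10^14 kg / 998.5 kg m⁻³ = 1.983×10^11 m³.
Δh per year = 1.983×10^11 / 3.64×10^14 = 5.45×10^-4 m = 0.54 mm.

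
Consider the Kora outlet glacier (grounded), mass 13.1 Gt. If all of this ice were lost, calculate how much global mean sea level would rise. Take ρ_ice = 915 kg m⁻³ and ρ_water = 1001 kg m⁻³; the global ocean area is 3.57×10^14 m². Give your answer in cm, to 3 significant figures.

≈ 3.67×10^-3 cm

Kora: 13.1 Gt = 1.310×10^13 kg; dividing by ρ_w = 1001 kg m⁻³ gives 1.309×10^10 m³ of water.
Spread over 3.57×10^14 m² of ocean, Δh = 1.309×10^10 / 3.57×10^14 = 3.67×10^-5 m = 3.67×10^-3 cm.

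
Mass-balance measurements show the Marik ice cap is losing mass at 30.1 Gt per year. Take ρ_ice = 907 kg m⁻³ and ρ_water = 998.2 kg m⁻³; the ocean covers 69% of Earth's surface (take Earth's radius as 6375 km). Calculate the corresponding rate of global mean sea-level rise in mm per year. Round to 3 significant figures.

ρ_w = 998.2 kg m⁻³. Annual water volume added = 30.1 Gt / ρ_w = 3.010×10^13 kg / 998.2 kg m⁻³ = 3.015×10^10 m³.
Δh per year = 3.015×10^10 / 3.52×10^14 = 8.56×10^-5 m = 0.0856 mm.

≈ 0.0856 mm/yr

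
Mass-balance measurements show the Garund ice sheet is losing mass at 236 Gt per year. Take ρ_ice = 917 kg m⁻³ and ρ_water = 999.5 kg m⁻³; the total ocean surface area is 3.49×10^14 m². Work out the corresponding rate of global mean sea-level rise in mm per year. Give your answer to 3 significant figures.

≈ 0.677 mm/yr

ρ_w = 999.5 kg m⁻³. Annual water volume added = 236 Gt / ρ_w = 2.360×10^14 kg / 999.5 kg m⁻³ = 2.361×10^11 m³.
Δh per year = 2.361×10^11 / 3.49×10^14 = 6.77×10^-4 m = 0.677 mm.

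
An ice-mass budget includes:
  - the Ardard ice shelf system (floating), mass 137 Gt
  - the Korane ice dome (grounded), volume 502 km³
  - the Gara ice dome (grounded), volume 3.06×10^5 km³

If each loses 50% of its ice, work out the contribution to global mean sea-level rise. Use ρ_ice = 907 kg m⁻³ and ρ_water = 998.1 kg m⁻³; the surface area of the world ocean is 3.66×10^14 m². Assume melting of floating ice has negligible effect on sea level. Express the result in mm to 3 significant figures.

≈ 381 mm

The Ardard ice shelf system is floating and already displaces its own weight of water, so its melt adds essentially nothing to sea level.
Korane: 0.5 × 502 km³ × (907/998.1) = 228.1 km³ of water.
Gara: 0.5 × 3.06×10^5 km³ × (907/998.1) = 1.390×10^5 km³ of water.
Total added water ≈ 1.393×10^14 m³ over 3.66×10^14 m² → Δh = 0.381 m = 381 mm.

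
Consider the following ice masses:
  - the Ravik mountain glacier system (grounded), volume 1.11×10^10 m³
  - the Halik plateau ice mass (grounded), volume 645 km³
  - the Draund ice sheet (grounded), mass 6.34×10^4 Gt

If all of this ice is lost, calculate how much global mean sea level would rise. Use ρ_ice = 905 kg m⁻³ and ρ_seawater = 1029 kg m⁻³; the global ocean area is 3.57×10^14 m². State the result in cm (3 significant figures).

Ravik: 1.11×10^10 m³ × (905/1029) = 9.762×10^9 m³ of water.
Halik: 645 km³ × (905/1029) = 567.3 km³ of water.
Draund: 6.34×10^4 Gt = 6.340×10^16 kg; dividing by ρ_w = 1029 kg m⁻³ gives 6.161×10^13 m³ of water.
Total added water ≈ 6.219×10^13 m³ over 3.57×10^14 m² → Δh = 0.174 m = 17.4 cm.

≈ 17.4 cm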